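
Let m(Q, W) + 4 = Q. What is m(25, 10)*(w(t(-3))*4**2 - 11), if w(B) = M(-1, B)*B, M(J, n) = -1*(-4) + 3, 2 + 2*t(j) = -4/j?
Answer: -1015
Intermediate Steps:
m(Q, W) = -4 + Q
t(j) = -1 - 2/j (t(j) = -1 + (-4/j)/2 = -1 - 2/j)
M(J, n) = 7 (M(J, n) = 4 + 3 = 7)
w(B) = 7*B
m(25, 10)*(w(t(-3))*4**2 - 11) = (-4 + 25)*((7*((-2 - 1*(-3))/(-3)))*4**2 - 11) = 21*((7*(-(-2 + 3)/3))*16 - 11) = 21*((7*(-1/3*1))*16 - 11) = 21*((7*(-1/3))*16 - 11) = 21*(-7/3*16 - 11) = 21*(-112/3 - 11) = 21*(-145/3) = -1015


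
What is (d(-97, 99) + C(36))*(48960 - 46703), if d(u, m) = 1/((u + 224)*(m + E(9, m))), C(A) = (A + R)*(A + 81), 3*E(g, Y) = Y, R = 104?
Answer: 619759382497/16764 ≈ 3.6970e+7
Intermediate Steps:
E(g, Y) = Y/3
C(A) = (81 + A)*(104 + A) (C(A) = (A + 104)*(A + 81) = (104 + A)*(81 + A) = (81 + A)*(104 + A))
d(u, m) = 3/(4*m*(224 + u)) (d(u, m) = 1/((u + 224)*(m + m/3)) = 1/((224 + u)*(4*m/3)) = 1/(4*m*(224 + u)/3) = 3/(4*m*(224 + u)))
(d(-97, 99) + C(36))*(48960 - 46703) = ((¾)/(99*(224 - 97)) + (8424 + 36² + 185*36))*(48960 - 46703) = ((¾)*(1/99)/127 + (8424 + 1296 + 6660))*2257 = ((¾)*(1/99)*(1/127) + 16380)*2257 = (1/16764 + 16380)*2257 = (274594321/16764)*2257 = 619759382497/16764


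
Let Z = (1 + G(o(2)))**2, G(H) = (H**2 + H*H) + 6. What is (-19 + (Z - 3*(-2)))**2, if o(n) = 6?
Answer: 38787984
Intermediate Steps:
G(H) = 6 + 2*H**2 (G(H) = (H**2 + H**2) + 6 = 2*H**2 + 6 = 6 + 2*H**2)
Z = 6241 (Z = (1 + (6 + 2*6**2))**2 = (1 + (6 + 2*36))**2 = (1 + (6 + 72))**2 = (1 + 78)**2 = 79**2 = 6241)
(-19 + (Z - 3*(-2)))**2 = (-19 + (6241 - 3*(-2)))**2 = (-19 + (6241 + 6))**2 = (-19 + 6247)**2 = 6228**2 = 38787984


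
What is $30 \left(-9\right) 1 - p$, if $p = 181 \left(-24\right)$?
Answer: $4074$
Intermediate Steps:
$p = -4344$
$30 \left(-9\right) 1 - p = 30 \left(-9\right) 1 - -4344 = \left(-270\right) 1 + 4344 = -270 + 4344 = 4074$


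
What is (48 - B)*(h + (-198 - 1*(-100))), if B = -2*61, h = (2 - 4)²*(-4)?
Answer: -19380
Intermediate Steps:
h = -16 (h = (-2)²*(-4) = 4*(-4) = -16)
B = -122
(48 - B)*(h + (-198 - 1*(-100))) = (48 - 1*(-122))*(-16 + (-198 - 1*(-100))) = (48 + 122)*(-16 + (-198 + 100)) = 170*(-16 - 98) = 170*(-114) = -19380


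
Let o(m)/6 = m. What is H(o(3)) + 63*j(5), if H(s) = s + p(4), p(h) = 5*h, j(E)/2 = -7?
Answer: -844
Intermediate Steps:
o(m) = 6*m
j(E) = -14 (j(E) = 2*(-7) = -14)
H(s) = 20 + s (H(s) = s + 5*4 = s + 20 = 20 + s)
H(o(3)) + 63*j(5) = (20 + 6*3) + 63*(-14) = (20 + 18) - 882 = 38 - 882 = -844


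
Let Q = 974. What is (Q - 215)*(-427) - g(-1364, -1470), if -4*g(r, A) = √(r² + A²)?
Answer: -324093 + √1005349/2 ≈ -3.2359e+5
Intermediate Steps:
g(r, A) = -√(A² + r²)/4 (g(r, A) = -√(r² + A²)/4 = -√(A² + r²)/4)
(Q - 215)*(-427) - g(-1364, -1470) = (974 - 215)*(-427) - (-1)*√((-1470)² + (-1364)²)/4 = 759*(-427) - (-1)*√(2160900 + 1860496)/4 = -324093 - (-1)*√4021396/4 = -324093 - (-1)*2*√1005349/4 = -324093 - (-1)*√1005349/2 = -324093 + √1005349/2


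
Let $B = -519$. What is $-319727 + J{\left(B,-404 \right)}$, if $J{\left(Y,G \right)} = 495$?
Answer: $-319232$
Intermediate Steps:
$-319727 + J{\left(B,-404 \right)} = -319727 + 495 = -319232$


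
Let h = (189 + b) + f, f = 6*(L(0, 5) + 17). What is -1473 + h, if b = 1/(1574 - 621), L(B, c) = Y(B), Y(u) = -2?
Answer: -1137881/953 ≈ -1194.0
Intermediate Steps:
L(B, c) = -2
f = 90 (f = 6*(-2 + 17) = 6*15 = 90)
b = 1/953 ≈ 0.0010493
h = 265888/953 (h = (189 + 1/953) + 90 = 180118/953 + 90 = 265888/953 ≈ 279.00)
-1473 + h = -1473 + 265888/953 = -1137881/953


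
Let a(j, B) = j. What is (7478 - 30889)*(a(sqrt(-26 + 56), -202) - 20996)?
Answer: 491537356 - 23411*sqrt(30) ≈ 4.9141e+8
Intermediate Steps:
(7478 - 30889)*(a(sqrt(-26 + 56), -202) - 20996) = (7478 - 30889)*(sqrt(-26 + 56) - 20996) = -23411*(sqrt(30) - 20996) = -23411*(-20996 + sqrt(30)) = 491537356 - 23411*sqrt(30)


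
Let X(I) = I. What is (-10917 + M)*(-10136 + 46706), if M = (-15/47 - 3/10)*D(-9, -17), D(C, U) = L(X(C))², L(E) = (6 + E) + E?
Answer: -18917273358/47 ≈ -4.0249e+8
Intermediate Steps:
L(E) = 6 + 2*E
D(C, U) = (6 + 2*C)²
M = -20952/235 (M = (-15/47 - 3/10)*(4*(3 - 9)²) = (-15*1/47 - 3*⅒)*(4*(-6)²) = (-15/47 - 3/10)*(4*36) = -291/470*144 = -20952/235 ≈ -89.157)
(-10917 + M)*(-10136 + 46706) = (-10917 - 20952/235)*(-10136 + 46706) = -2586447/235*36570 = -18917273358/47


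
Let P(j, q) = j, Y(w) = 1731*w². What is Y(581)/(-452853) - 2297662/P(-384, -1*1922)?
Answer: 45340276819/9660864 ≈ 4693.2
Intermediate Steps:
Y(581)/(-452853) - 2297662/P(-384, -1*1922) = (1731*581²)/(-452853) - 2297662/(-384) = (1731*337561)*(-1/452853) - 2297662*(-1/384) = 584318091*(-1/452853) + 1148831/192 = -194772697/150951 + 1148831/192 = 45340276819/9660864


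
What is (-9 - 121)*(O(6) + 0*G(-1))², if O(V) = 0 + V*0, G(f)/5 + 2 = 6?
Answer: 0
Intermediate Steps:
G(f) = 20 (G(f) = -10 + 5*6 = -10 + 30 = 20)
O(V) = 0 (O(V) = 0 + 0 = 0)
(-9 - 121)*(O(6) + 0*G(-1))² = (-9 - 121)*(0 + 0*20)² = -130*(0 + 0)² = -130*0² = -130*0 = 0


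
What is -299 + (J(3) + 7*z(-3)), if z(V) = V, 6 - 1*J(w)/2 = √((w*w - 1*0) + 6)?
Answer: -308 - 2*√15 ≈ -315.75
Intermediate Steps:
J(w) = 12 - 2*√(6 + w²) (J(w) = 12 - 2*√((w*w - 1*0) + 6) = 12 - 2*√((w² + 0) + 6) = 12 - 2*√(w² + 6) = 12 - 2*√(6 + w²))
-299 + (J(3) + 7*z(-3)) = -299 + ((12 - 2*√(6 + 3²)) + 7*(-3)) = -299 + ((12 - 2*√(6 + 9)) - 21) = -299 + ((12 - 2*√15) - 21) = -299 + (-9 - 2*√15) = -308 - 2*√15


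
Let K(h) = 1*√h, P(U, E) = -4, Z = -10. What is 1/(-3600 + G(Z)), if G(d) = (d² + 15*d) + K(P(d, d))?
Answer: -1825/6661252 - I/6661252 ≈ -0.00027397 - 1.5012e-7*I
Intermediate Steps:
K(h) = √h
G(d) = d² + 2*I + 15*d (G(d) = (d² + 15*d) + √(-4) = (d² + 15*d) + 2*I = d² + 2*I + 15*d)
1/(-3600 + G(Z)) = 1/(-3600 + ((-10)² + 2*I + 15*(-10))) = 1/(-3600 + (100 + 2*I - 150)) = 1/(-3600 + (-50 + 2*I)) = 1/(-3650 + 2*I) = (-3650 - 2*I)/13322504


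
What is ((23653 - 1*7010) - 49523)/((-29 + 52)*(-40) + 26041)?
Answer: -32880/25121 ≈ -1.3089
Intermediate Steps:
((23653 - 1*7010) - 49523)/((-29 + 52)*(-40) + 26041) = ((23653 - 7010) - 49523)/(23*(-40) + 26041) = (16643 - 49523)/(-920 + 26041) = -32880/25121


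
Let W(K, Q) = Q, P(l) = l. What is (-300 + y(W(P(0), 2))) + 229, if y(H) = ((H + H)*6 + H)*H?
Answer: -19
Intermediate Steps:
y(H) = 13*H**2 (y(H) = ((2*H)*6 + H)*H = (12*H + H)*H = (13*H)*H = 13*H**2)
(-300 + y(W(P(0), 2))) + 229 = (-300 + 13*2**2) + 229 = (-300 + 13*4) + 229 = (-300 + 52) + 229 = -248 + 229 = -19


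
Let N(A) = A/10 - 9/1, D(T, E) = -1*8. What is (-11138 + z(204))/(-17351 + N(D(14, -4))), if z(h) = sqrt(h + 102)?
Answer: 27845/43402 - 15*sqrt(34)/86804 ≈ 0.64055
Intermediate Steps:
D(T, E) = -8
N(A) = -9 + A/10 (N(A) = A*(1/10) - 9*1 = A/10 - 9 = -9 + A/10)
z(h) = sqrt(102 + h)
(-11138 + z(204))/(-17351 + N(D(14, -4))) = (-11138 + sqrt(102 + 204))/(-17351 + (-9 + (1/10)*(-8))) = (-11138 + sqrt(306))/(-17351 + (-9 - 4/5)) = (-11138 + 3*sqrt(34))/(-17351 - 49/5) = (-11138 + 3*sqrt(34))/(-86804/5) = (-11138 + 3*sqrt(34))*(-5/86804) = 27845/43402 - 15*sqrt(34)/86804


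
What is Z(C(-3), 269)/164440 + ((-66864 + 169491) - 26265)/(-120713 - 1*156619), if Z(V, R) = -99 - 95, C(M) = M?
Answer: -47768067/172744220 ≈ -0.27653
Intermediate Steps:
Z(V, R) = -194
Z(C(-3), 269)/164440 + ((-66864 + 169491) - 26265)/(-120713 - 1*156619) = -194/164440 + ((-66864 + 169491) - 26265)/(-120713 - 1*156619) = -194*1/164440 + (102627 - 26265)/(-120713 - 156619) = -97/82220 + 76362/(-277332) = -97/82220 + 76362*(-1/277332) = -97/82220 - 1157/4202 = -47768067/172744220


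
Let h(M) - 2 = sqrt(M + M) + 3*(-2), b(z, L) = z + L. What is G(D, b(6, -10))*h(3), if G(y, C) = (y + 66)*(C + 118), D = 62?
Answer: -58368 + 14592*sqrt(6) ≈ -22625.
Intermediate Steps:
b(z, L) = L + z
G(y, C) = (66 + y)*(118 + C)
h(M) = -4 + sqrt(2)*sqrt(M) (h(M) = 2 + (sqrt(M + M) + 3*(-2)) = 2 + (sqrt(2*M) - 6) = 2 + (sqrt(2)*sqrt(M) - 6) = 2 + (-6 + sqrt(2)*sqrt(M)) = -4 + sqrt(2)*sqrt(M))
G(D, b(6, -10))*h(3) = (7788 + 66*(-10 + 6) + 118*62 + (-10 + 6)*62)*(-4 + sqrt(2)*sqrt(3)) = (7788 + 66*(-4) + 7316 - 4*62)*(-4 + sqrt(6)) = (7788 - 264 + 7316 - 248)*(-4 + sqrt(6)) = 14592*(-4 + sqrt(6)) = -58368 + 14592*sqrt(6)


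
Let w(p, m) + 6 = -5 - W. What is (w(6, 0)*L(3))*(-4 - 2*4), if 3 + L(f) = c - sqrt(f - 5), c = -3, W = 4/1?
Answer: -1080 - 180*I*sqrt(2) ≈ -1080.0 - 254.56*I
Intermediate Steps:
W = 4 (W = 4*1 = 4)
L(f) = -6 - sqrt(-5 + f) (L(f) = -3 + (-3 - sqrt(f - 5)) = -3 + (-3 - sqrt(-5 + f)) = -6 - sqrt(-5 + f))
w(p, m) = -15 (w(p, m) = -6 + (-5 - 1*4) = -6 + (-5 - 4) = -6 - 9 = -15)
(w(6, 0)*L(3))*(-4 - 2*4) = (-15*(-6 - sqrt(-5 + 3)))*(-4 - 2*4) = (-15*(-6 - sqrt(-2)))*(-4 - 8) = -15*(-6 - I*sqrt(2))*(-12) = (90 + 15*I*sqrt(2))*(-12) = -1080 - 180*I*sqrt(2)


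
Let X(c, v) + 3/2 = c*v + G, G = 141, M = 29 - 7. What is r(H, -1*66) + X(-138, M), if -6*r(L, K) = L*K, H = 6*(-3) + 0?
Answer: -6189/2 ≈ -3094.5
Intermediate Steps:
M = 22
H = -18 (H = -18 + 0 = -18)
r(L, K) = -K*L/6 (r(L, K) = -L*K/6 = -K*L/6)
X(c, v) = 279/2 + c*v (X(c, v) = -3/2 + (c*v + 141) = -3/2 + (141 + c*v) = 279/2 + c*v)
r(H, -1*66) + X(-138, M) = -⅙*(-1*66)*(-18) + (279/2 - 138*22) = -⅙*(-66)*(-18) + (279/2 - 3036) = -198 - 5793/2 = -6189/2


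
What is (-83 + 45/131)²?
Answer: 117245584/17161 ≈ 6832.1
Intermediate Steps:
(-83 + 45/131)² = (-10828/131)² = 117245584/17161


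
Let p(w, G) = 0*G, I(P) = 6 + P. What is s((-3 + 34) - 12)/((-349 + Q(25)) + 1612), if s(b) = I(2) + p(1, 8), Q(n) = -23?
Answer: 1/155 ≈ 0.0064516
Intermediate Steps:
p(w, G) = 0
s(b) = 8 (s(b) = (6 + 2) + 0 = 8 + 0 = 8)
s((-3 + 34) - 12)/((-349 + Q(25)) + 1612) = 8/((-349 - 23) + 1612) = 8/(-372 + 1612) = 8/1240 = 8*(1/1240) = 1/155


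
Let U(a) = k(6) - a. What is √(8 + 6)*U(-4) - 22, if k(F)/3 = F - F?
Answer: -22 + 4*√14 ≈ -7.0334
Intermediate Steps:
k(F) = 0 (k(F) = 3*(F - F) = 3*0 = 0)
U(a) = -a (U(a) = 0 - a = -a)
√(8 + 6)*U(-4) - 22 = √(8 + 6)*(-1*(-4)) - 22 = √14*4 - 22 = 4*√14 - 22 = -22 + 4*√14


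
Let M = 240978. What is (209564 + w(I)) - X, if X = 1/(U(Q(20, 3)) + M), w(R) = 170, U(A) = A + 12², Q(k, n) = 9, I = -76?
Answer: 50573369153/241131 ≈ 2.0973e+5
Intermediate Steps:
U(A) = 144 + A (U(A) = A + 144 = 144 + A)
X = 1/241131 (X = 1/((144 + 9) + 240978) = 1/(153 + 240978) = 1/241131 ≈ 4.1471e-6)
(209564 + w(I)) - X = (209564 + 170) - 1*1/241131 = 209734 - 1/241131 = 50573369153/241131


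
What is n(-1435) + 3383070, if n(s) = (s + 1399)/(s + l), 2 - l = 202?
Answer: 1843773162/545 ≈ 3.3831e+6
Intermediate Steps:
l = -200 (l = 2 - 1*202 = 2 - 202 = -200)
n(s) = (1399 + s)/(-200 + s) (n(s) = (s + 1399)/(s - 200) = (1399 + s)/(-200 + s))
n(-1435) + 3383070 = (1399 - 1435)/(-200 - 1435) + 3383070 = -36/(-1635) + 3383070 = -1/1635*(-36) + 3383070 = 12/545 + 3383070 = 1843773162/545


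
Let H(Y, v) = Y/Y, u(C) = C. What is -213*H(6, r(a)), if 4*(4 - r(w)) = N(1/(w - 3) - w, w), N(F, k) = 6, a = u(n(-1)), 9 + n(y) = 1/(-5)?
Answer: -213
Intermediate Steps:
n(y) = -46/5 (n(y) = -9 + 1/(-5) = -9 - ⅕ = -46/5)
a = -46/5 ≈ -9.2000
r(w) = 5/2 (r(w) = 4 - ¼*6 = 4 - 3/2 = 5/2)
H(Y, v) = 1
-213*H(6, r(a)) = -213*1 = -213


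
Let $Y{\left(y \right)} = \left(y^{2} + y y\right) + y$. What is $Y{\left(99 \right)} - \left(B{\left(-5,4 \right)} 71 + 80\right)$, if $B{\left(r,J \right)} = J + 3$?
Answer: $19124$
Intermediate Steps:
$B{\left(r,J \right)} = 3 + J$
$Y{\left(y \right)} = y + 2 y^{2}$ ($Y{\left(y \right)} = \left(y^{2} + y^{2}\right) + y = 2 y^{2} + y = y + 2 y^{2}$)
$Y{\left(99 \right)} - \left(B{\left(-5,4 \right)} 71 + 80\right) = 99 \left(1 + 2 \cdot 99\right) - \left(\left(3 + 4\right) 71 + 80\right) = 99 \left(1 + 198\right) - \left(7 \cdot 71 + 80\right) = 99 \cdot 199 - \left(497 + 80\right) = 19701 - 577 = 19124$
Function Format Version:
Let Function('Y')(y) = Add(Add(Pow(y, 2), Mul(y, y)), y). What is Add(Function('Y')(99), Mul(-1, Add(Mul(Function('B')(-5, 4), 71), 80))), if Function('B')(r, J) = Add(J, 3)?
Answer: 19124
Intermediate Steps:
Function('B')(r, J) = Add(3, J)
Function('Y')(y) = Add(y, Mul(2, Pow(y, 2))) (Function('Y')(y) = Add(Add(Pow(y, 2), Pow(y, 2)), y) = Add(Mul(2, Pow(y, 2)), y) = Add(y, Mul(2, Pow(y, 2))))
Add(Function('Y')(99), Mul(-1, Add(Mul(Function('B')(-5, 4), 71), 80))) = Add(Mul(99, Add(1, Mul(2, 99))), Mul(-1, Add(Mul(Add(3, 4), 71), 80))) = Add(Mul(99, Add(1, 198)), Mul(-1, Add(Mul(7, 71), 80))) = Add(Mul(99, 199), Mul(-1, Add(497, 80))) = Add(19701, Mul(-1, 577)) = Add(19701, -577) = 19124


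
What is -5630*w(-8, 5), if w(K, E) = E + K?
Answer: 16890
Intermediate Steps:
-5630*w(-8, 5) = -5630*(5 - 8) = -5630*(-3) = 16890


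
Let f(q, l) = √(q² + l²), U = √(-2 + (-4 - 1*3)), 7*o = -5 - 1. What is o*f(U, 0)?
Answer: -18*I/7 ≈ -2.5714*I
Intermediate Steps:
o = -6/7 (o = (-5 - 1)/7 = (⅐)*(-6) = -6/7 ≈ -0.85714)
U = 3*I (U = √(-2 + (-4 - 3)) = √(-2 - 7) = √(-9) = 3*I ≈ 3.0*I)
f(q, l) = √(l² + q²)
o*f(U, 0) = -6*√(0² + (3*I)²)/7 = -6*√(0 - 9)/7 = -18*I/7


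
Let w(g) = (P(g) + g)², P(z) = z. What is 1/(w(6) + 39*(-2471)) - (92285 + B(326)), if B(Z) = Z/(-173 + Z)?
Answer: -452896786876/4907475 ≈ -92287.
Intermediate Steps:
w(g) = 4*g² (w(g) = (g + g)² = (2*g)² = 4*g²)
1/(w(6) + 39*(-2471)) - (92285 + B(326)) = 1/(4*6² + 39*(-2471)) - (92285 + 326/(-173 + 326)) = 1/(4*36 - 96369) - (92285 + 326/153) = 1/(144 - 96369) - (92285 + 326*(1/153)) = 1/(-96225) - (92285 + 326/153) = -1/96225 - 1*14119931/153 = -1/96225 - 14119931/153 = -452896786876/4907475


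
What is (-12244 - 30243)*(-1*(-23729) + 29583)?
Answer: -2265066944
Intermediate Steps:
(-12244 - 30243)*(-1*(-23729) + 29583) = -42487*(23729 + 29583) = -42487*53312 = -2265066944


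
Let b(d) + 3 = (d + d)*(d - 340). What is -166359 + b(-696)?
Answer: 1275750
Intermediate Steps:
b(d) = -3 + 2*d*(-340 + d) (b(d) = -3 + (d + d)*(d - 340) = -3 + (2*d)*(-340 + d) = -3 + 2*d*(-340 + d))
-166359 + b(-696) = -166359 + (-3 - 680*(-696) + 2*(-696)²) = -166359 + (-3 + 473280 + 2*484416) = -166359 + (-3 + 473280 + 968832) = -166359 + 1442109 = 1275750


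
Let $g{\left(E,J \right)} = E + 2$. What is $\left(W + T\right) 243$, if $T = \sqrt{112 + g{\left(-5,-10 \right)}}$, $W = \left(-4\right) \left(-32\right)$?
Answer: $31104 + 243 \sqrt{109} \approx 33641.0$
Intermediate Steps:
$g{\left(E,J \right)} = 2 + E$
$W = 128$
$T = \sqrt{109}$ ($T = \sqrt{112 + \left(2 - 5\right)} = \sqrt{112 - 3} = \sqrt{109} \approx 10.44$)
$\left(W + T\right) 243 = \left(128 + \sqrt{109}\right) 243 = 31104 + 243 \sqrt{109}$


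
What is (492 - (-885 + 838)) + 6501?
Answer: 7040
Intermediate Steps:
(492 - (-885 + 838)) + 6501 = (492 - 1*(-47)) + 6501 = (492 + 47) + 6501 = 539 + 6501 = 7040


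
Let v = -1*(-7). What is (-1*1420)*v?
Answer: -9940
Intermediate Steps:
v = 7
(-1*1420)*v = -1*1420*7 = -1420*7 = -9940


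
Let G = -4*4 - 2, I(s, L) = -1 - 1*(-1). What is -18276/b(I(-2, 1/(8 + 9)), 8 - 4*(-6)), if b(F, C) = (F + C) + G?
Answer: -9138/7 ≈ -1305.4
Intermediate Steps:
I(s, L) = 0 (I(s, L) = -1 + 1 = 0)
G = -18 (G = -16 - 2 = -18)
b(F, C) = -18 + C + F (b(F, C) = (F + C) - 18 = (C + F) - 18 = -18 + C + F)
-18276/b(I(-2, 1/(8 + 9)), 8 - 4*(-6)) = -18276/(-18 + (8 - 4*(-6)) + 0) = -18276/(-18 + (8 + 24) + 0) = -18276/(-18 + 32 + 0) = -18276/14 = -18276*1/14 = -9138/7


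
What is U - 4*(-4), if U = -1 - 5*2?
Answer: 5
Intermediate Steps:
U = -11 (U = -1 - 10 = -11)
U - 4*(-4) = -11 - 4*(-4) = -11 + 16 = 5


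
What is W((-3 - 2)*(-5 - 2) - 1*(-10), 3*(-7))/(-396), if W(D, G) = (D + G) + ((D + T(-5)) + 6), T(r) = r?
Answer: -35/198 ≈ -0.17677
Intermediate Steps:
W(D, G) = 1 + G + 2*D (W(D, G) = (D + G) + ((D - 5) + 6) = (D + G) + ((-5 + D) + 6) = (D + G) + (1 + D) = 1 + G + 2*D)
W((-3 - 2)*(-5 - 2) - 1*(-10), 3*(-7))/(-396) = (1 + 3*(-7) + 2*((-3 - 2)*(-5 - 2) - 1*(-10)))/(-396) = (1 - 21 + 2*(-5*(-7) + 10))*(-1/396) = (1 - 21 + 2*(35 + 10))*(-1/396) = (1 - 21 + 2*45)*(-1/396) = (1 - 21 + 90)*(-1/396) = 70*(-1/396) = -35/198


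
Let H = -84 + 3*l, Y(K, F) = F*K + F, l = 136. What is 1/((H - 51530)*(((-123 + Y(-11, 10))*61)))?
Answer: 1/696555218 ≈ 1.4356e-9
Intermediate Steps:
Y(K, F) = F + F*K
H = 324 (H = -84 + 3*136 = -84 + 408 = 324)
1/((H - 51530)*(((-123 + Y(-11, 10))*61))) = 1/((324 - 51530)*(((-123 + 10*(1 - 11))*61))) = 1/((-51206)*(((-123 + 10*(-10))*61))) = -1/(61*(-123 - 100))/51206 = -1/(51206*((-223*61))) = -1/51206/(-13603) = -1/51206*(-1/13603) = 1/696555218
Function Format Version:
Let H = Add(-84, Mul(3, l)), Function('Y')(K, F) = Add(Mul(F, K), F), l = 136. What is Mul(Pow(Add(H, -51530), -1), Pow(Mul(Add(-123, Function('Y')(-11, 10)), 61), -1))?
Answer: Rational(1, 696555218) ≈ 1.4356e-9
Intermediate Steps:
Function('Y')(K, F) = Add(F, Mul(F, K))
H = 324 (H = Add(-84, Mul(3, 136)) = Add(-84, 408) = 324)
Mul(Pow(Add(H, -51530), -1), Pow(Mul(Add(-123, Function('Y')(-11, 10)), 61), -1)) = Mul(Pow(Add(324, -51530), -1), Pow(Mul(Add(-123, Mul(10, Add(1, -11))), 61), -1)) = Mul(Pow(-51206, -1), Pow(Mul(Add(-123, Mul(10, -10)), 61), -1)) = Mul(Rational(-1, 51206), Pow(Mul(Add(-123, -100), 61), -1)) = Mul(Rational(-1, 51206), Pow(Mul(-223, 61), -1)) = Mul(Rational(-1, 51206), Pow(-13603, -1)) = Mul(Rational(-1, 51206), Rational(-1, 13603)) = Rational(1, 696555218)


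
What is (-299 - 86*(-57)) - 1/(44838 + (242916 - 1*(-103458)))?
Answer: 1800748835/391212 ≈ 4603.0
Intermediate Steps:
(-299 - 86*(-57)) - 1/(44838 + (242916 - 1*(-103458))) = (-299 + 4902) - 1/(44838 + (242916 + 103458)) = 4603 - 1/(44838 + 346374) = 4603 - 1/391212 = 1800748835/391212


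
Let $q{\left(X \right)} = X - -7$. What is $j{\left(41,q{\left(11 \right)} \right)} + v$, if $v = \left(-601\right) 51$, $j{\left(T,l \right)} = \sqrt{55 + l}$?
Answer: $-30651 + \sqrt{73} \approx -30642.0$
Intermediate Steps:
$q{\left(X \right)} = 7 + X$ ($q{\left(X \right)} = X + 7 = 7 + X$)
$v = -30651$
$j{\left(41,q{\left(11 \right)} \right)} + v = \sqrt{55 + \left(7 + 11\right)} - 30651 = \sqrt{55 + 18} - 30651 = \sqrt{73} - 30651 = -30651 + \sqrt{73}$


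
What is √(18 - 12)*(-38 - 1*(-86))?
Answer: 48*√6 ≈ 117.58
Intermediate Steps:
√(18 - 12)*(-38 - 1*(-86)) = √6*(-38 + 86) = √6*48 = 48*√6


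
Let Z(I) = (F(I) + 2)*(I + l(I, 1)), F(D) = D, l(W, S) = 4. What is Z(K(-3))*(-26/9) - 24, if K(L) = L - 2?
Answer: -98/3 ≈ -32.667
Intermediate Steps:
K(L) = -2 + L
Z(I) = (2 + I)*(4 + I) (Z(I) = (I + 2)*(I + 4) = (2 + I)*(4 + I))
Z(K(-3))*(-26/9) - 24 = (8 + (-2 - 3)² + 6*(-2 - 3))*(-26/9) - 24 = (8 + (-5)² + 6*(-5))*(-26*⅑) - 24 = (8 + 25 - 30)*(-26/9) - 24 = 3*(-26/9) - 24 = -26/3 - 24 = -98/3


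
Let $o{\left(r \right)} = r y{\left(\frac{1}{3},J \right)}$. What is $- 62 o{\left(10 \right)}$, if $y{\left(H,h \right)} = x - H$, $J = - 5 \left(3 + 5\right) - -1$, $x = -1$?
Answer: $\frac{2480}{3} \approx 826.67$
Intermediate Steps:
$J = -39$ ($J = \left(-5\right) 8 + 1 = -40 + 1 = -39$)
$y{\left(H,h \right)} = -1 - H$
$o{\left(r \right)} = - \frac{4 r}{3}$ ($o{\left(r \right)} = r \left(-1 - \frac{1}{3}\right) = r \left(- \frac{4}{3}\right) = - \frac{4 r}{3}$)
$- 62 o{\left(10 \right)} = - 62 \left(\left(- \frac{4}{3}\right) 10\right) = \left(-62\right) \left(- \frac{40}{3}\right) = \frac{2480}{3}$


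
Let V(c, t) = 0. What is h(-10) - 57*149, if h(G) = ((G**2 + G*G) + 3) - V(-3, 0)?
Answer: -8290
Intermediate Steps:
h(G) = 3 + 2*G**2 (h(G) = ((G**2 + G*G) + 3) - 1*0 = ((G**2 + G**2) + 3) + 0 = (2*G**2 + 3) + 0 = (3 + 2*G**2) + 0 = 3 + 2*G**2)
h(-10) - 57*149 = (3 + 2*(-10)**2) - 57*149 = (3 + 2*100) - 8493 = (3 + 200) - 8493 = 203 - 8493 = -8290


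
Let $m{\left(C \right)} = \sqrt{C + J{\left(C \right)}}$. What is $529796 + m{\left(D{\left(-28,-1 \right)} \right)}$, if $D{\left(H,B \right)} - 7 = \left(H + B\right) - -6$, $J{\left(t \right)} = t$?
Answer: $529796 + 4 i \sqrt{2} \approx 5.298 \cdot 10^{5} + 5.6569 i$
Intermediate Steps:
$D{\left(H,B \right)} = 13 + B + H$ ($D{\left(H,B \right)} = 7 - \left(-6 - B - H\right) = 7 + \left(\left(B + H\right) + 6\right) = 7 + \left(6 + B + H\right) = 13 + B + H$)
$m{\left(C \right)} = \sqrt{2} \sqrt{C}$ ($m{\left(C \right)} = \sqrt{C + C} = \sqrt{2 C} = \sqrt{2} \sqrt{C}$)
$529796 + m{\left(D{\left(-28,-1 \right)} \right)} = 529796 + \sqrt{2} \sqrt{13 - 1 - 28} = 529796 + \sqrt{2} \sqrt{-16} = 529796 + \sqrt{2} \cdot 4 i = 529796 + 4 i \sqrt{2}$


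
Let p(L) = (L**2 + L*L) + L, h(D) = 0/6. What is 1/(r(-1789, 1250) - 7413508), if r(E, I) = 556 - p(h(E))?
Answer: -1/7412952 ≈ -1.3490e-7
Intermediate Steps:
h(D) = 0 (h(D) = 0*(1/6) = 0)
p(L) = L + 2*L**2 (p(L) = (L**2 + L**2) + L = 2*L**2 + L = L + 2*L**2)
r(E, I) = 556 (r(E, I) = 556 - 0*(1 + 2*0) = 556 - 0*(1 + 0) = 556 - 0 = 556 - 1*0 = 556 + 0 = 556)
1/(r(-1789, 1250) - 7413508) = 1/(556 - 7413508) = 1/(-7412952) = -1/7412952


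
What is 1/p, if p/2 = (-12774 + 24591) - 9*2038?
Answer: -1/13050 ≈ -7.6628e-5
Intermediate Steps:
p = -13050 (p = 2*((-12774 + 24591) - 9*2038) = 2*(11817 - 18342) = 2*(-6525) = -13050)
1/p = 1/(-13050) = -1/13050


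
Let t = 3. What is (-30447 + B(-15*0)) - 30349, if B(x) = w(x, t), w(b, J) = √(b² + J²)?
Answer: -60793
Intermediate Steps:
w(b, J) = √(J² + b²)
B(x) = √(9 + x²) (B(x) = √(3² + x²) = √(9 + x²))
(-30447 + B(-15*0)) - 30349 = (-30447 + √(9 + (-15*0)²)) - 30349 = (-30447 + √(9 + 0²)) - 30349 = (-30447 + √(9 + 0)) - 30349 = (-30447 + √9) - 30349 = (-30447 + 3) - 30349 = -30444 - 30349 = -60793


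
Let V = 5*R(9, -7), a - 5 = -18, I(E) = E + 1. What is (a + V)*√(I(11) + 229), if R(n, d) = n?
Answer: 32*√241 ≈ 496.77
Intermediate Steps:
I(E) = 1 + E
a = -13 (a = 5 - 18 = -13)
V = 45 (V = 5*9 = 45)
(a + V)*√(I(11) + 229) = (-13 + 45)*√((1 + 11) + 229) = 32*√(12 + 229) = 32*√241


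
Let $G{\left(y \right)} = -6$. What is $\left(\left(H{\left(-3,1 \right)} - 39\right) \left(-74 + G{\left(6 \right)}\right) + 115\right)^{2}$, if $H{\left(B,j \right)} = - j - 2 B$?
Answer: $8037225$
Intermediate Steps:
$\left(\left(H{\left(-3,1 \right)} - 39\right) \left(-74 + G{\left(6 \right)}\right) + 115\right)^{2} = \left(\left(\left(\left(-1\right) 1 - -6\right) - 39\right) \left(-74 - 6\right) + 115\right)^{2} = \left(\left(\left(-1 + 6\right) - 39\right) \left(-80\right) + 115\right)^{2} = \left(\left(5 - 39\right) \left(-80\right) + 115\right)^{2} = \left(\left(-34\right) \left(-80\right) + 115\right)^{2} = \left(2720 + 115\right)^{2} = 2835^{2} = 8037225$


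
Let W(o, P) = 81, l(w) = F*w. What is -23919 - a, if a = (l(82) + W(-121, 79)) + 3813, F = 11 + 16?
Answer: -30027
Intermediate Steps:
F = 27
l(w) = 27*w
a = 6108 (a = (27*82 + 81) + 3813 = (2214 + 81) + 3813 = 2295 + 3813 = 6108)
-23919 - a = -23919 - 1*6108 = -23919 - 6108 = -30027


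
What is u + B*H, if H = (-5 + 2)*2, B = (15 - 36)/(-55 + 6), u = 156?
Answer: 1074/7 ≈ 153.43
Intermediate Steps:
B = 3/7 (B = -21/(-49) = -21*(-1/49) = 3/7 ≈ 0.42857)
H = -6 (H = -3*2 = -6)
u + B*H = 156 + (3/7)*(-6) = 156 - 18/7 = 1074/7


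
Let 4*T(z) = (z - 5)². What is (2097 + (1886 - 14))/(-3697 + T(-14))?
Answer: -252/229 ≈ -1.1004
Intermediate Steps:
T(z) = (-5 + z)²/4 (T(z) = (z - 5)²/4 = (-5 + z)²/4)
(2097 + (1886 - 14))/(-3697 + T(-14)) = (2097 + (1886 - 14))/(-3697 + (-5 - 14)²/4) = (2097 + 1872)/(-3697 + (¼)*(-19)²) = 3969/(-3697 + (¼)*361) = 3969/(-3697 + 361/4) = 3969/(-14427/4) = 3969*(-4/14427) = -252/229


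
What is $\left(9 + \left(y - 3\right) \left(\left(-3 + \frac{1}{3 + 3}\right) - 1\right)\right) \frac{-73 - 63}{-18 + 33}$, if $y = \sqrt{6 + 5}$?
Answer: $- \frac{2788}{15} + \frac{1564 \sqrt{11}}{45} \approx -70.596$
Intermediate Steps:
$y = \sqrt{11} \approx 3.3166$
$\left(9 + \left(y - 3\right) \left(\left(-3 + \frac{1}{3 + 3}\right) - 1\right)\right) \frac{-73 - 63}{-18 + 33} = \left(9 + \left(\sqrt{11} - 3\right) \left(\left(-3 + \frac{1}{3 + 3}\right) - 1\right)\right) \frac{-73 - 63}{-18 + 33} = \left(9 + \left(-3 + \sqrt{11}\right) \left(\left(-3 + \frac{1}{6}\right) - 1\right)\right) \left(- \frac{136}{15}\right) = \left(9 + \left(-3 + \sqrt{11}\right) \left(\left(-3 + \frac{1}{6}\right) - 1\right)\right) \left(\left(-136\right) \frac{1}{15}\right) = \left(9 + \left(-3 + \sqrt{11}\right) \left(- \frac{17}{6} - 1\right)\right) \left(- \frac{136}{15}\right) = \left(9 + \left(-3 + \sqrt{11}\right) \left(- \frac{23}{6}\right)\right) \left(- \frac{136}{15}\right) = \left(9 + \left(\frac{23}{2} - \frac{23 \sqrt{11}}{6}\right)\right) \left(- \frac{136}{15}\right) = \left(\frac{41}{2} - \frac{23 \sqrt{11}}{6}\right) \left(- \frac{136}{15}\right) = - \frac{2788}{15} + \frac{1564 \sqrt{11}}{45}$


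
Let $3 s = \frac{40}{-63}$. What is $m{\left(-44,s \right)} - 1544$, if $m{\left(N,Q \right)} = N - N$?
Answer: $-1544$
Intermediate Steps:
$s = - \frac{40}{189}$ ($s = \frac{40 \frac{1}{-63}}{3} = \frac{40 \left(- \frac{1}{63}\right)}{3} = \frac{1}{3} \left(- \frac{40}{63}\right) = - \frac{40}{189} \approx -0.21164$)
$m{\left(N,Q \right)} = 0$
$m{\left(-44,s \right)} - 1544 = 0 - 1544 = -1544$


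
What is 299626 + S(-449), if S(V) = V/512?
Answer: 153408063/512 ≈ 2.9963e+5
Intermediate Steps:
S(V) = V/512 (S(V) = V*(1/512) = V/512)
299626 + S(-449) = 299626 + (1/512)*(-449) = 299626 - 449/512 = 153408063/512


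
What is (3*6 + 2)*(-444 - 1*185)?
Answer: -12580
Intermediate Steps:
(3*6 + 2)*(-444 - 1*185) = (18 + 2)*(-444 - 185) = 20*(-629) = -12580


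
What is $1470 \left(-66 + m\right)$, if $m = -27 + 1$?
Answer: $-135240$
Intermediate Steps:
$m = -26$
$1470 \left(-66 + m\right) = 1470 \left(-66 - 26\right) = 1470 \left(-92\right) = -135240$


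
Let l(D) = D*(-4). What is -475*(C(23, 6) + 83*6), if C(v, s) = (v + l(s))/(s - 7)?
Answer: -237025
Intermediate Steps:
l(D) = -4*D
C(v, s) = (v - 4*s)/(-7 + s) (C(v, s) = (v - 4*s)/(s - 7) = (v - 4*s)/(-7 + s))
-475*(C(23, 6) + 83*6) = -475*((23 - 4*6)/(-7 + 6) + 83*6) = -475*((23 - 24)/(-1) + 498) = -475*(-1*(-1) + 498) = -475*(1 + 498) = -475*499 = -237025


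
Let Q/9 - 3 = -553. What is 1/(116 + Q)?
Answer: -1/4834 ≈ -0.00020687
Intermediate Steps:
Q = -4950 (Q = 27 + 9*(-553) = 27 - 4977 = -4950)
1/(116 + Q) = 1/(116 - 4950) = 1/(-4834) = -1/4834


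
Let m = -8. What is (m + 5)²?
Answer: 9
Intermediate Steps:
(m + 5)² = (-8 + 5)² = (-3)² = 9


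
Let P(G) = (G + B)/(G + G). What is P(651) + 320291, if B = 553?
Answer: 29787149/93 ≈ 3.2029e+5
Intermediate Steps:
P(G) = (553 + G)/(2*G) (P(G) = (G + 553)/(G + G) = (553 + G)/((2*G)) = (553 + G)*(1/(2*G)) = (553 + G)/(2*G))
P(651) + 320291 = (1/2)*(553 + 651)/651 + 320291 = (1/2)*(1/651)*1204 + 320291 = 86/93 + 320291 = 29787149/93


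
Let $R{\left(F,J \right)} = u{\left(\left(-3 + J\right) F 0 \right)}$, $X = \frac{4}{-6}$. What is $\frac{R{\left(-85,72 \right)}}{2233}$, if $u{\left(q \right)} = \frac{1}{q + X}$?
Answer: $- \frac{3}{4466} \approx -0.00067174$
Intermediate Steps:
$X = - \frac{2}{3}$ ($X = 4 \left(- \frac{1}{6}\right) = - \frac{2}{3} \approx -0.66667$)
$u{\left(q \right)} = \frac{1}{- \frac{2}{3} + q}$ ($u{\left(q \right)} = \frac{1}{q - \frac{2}{3}} = \frac{1}{- \frac{2}{3} + q}$)
$R{\left(F,J \right)} = - \frac{3}{2}$ ($R{\left(F,J \right)} = \frac{3}{-2 + 3 \left(-3 + J\right) F 0} = \frac{3}{-2 + 3 \left(-3 + J\right) 0} = \frac{3}{-2 + 3 \cdot 0} = \frac{3}{-2 + 0} = \frac{3}{-2} = 3 \left(- \frac{1}{2}\right) = - \frac{3}{2}$)
$\frac{R{\left(-85,72 \right)}}{2233} = - \frac{3}{2 \cdot 2233} = \left(- \frac{3}{2}\right) \frac{1}{2233} = - \frac{3}{4466}$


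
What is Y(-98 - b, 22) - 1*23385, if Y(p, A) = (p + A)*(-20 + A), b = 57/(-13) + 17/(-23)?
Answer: -7034499/299 ≈ -23527.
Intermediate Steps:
b = -1532/299 (b = 57*(-1/13) + 17*(-1/23) = -57/13 - 17/23 = -1532/299 ≈ -5.1237)
Y(p, A) = (-20 + A)*(A + p) (Y(p, A) = (A + p)*(-20 + A) = (-20 + A)*(A + p))
Y(-98 - b, 22) - 1*23385 = (22² - 20*22 - 20*(-98 - 1*(-1532/299)) + 22*(-98 - 1*(-1532/299))) - 1*23385 = (484 - 440 - 20*(-98 + 1532/299) + 22*(-98 + 1532/299)) - 23385 = (484 - 440 - 20*(-27770/299) + 22*(-27770/299)) - 23385 = (484 - 440 + 555400/299 - 610940/299) - 23385 = -42384/299 - 23385 = -7034499/299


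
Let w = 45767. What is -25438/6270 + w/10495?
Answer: 1998728/6580365 ≈ 0.30374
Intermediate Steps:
-25438/6270 + w/10495 = -25438/6270 + 45767/10495 = -25438*1/6270 + 45767*(1/10495) = -12719/3135 + 45767/10495 = 1998728/6580365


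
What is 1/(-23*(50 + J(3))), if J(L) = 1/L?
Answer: -3/3473 ≈ -0.00086381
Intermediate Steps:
1/(-23*(50 + J(3))) = 1/(-23*(50 + 1/3)) = 1/(-23*151/3) = 1/(-3473/3) = -3/3473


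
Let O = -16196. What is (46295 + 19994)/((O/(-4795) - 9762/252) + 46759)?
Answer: 1907134530/1344239111 ≈ 1.4187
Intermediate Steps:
(46295 + 19994)/((O/(-4795) - 9762/252) + 46759) = (46295 + 19994)/((-16196/(-4795) - 9762/252) + 46759) = 66289/((-16196*(-1/4795) - 9762*1/252) + 46759) = 66289/((16196/4795 - 1627/42) + 46759) = 66289/(-1017319/28770 + 46759) = 66289/(1344239111/28770) = 66289*(28770/1344239111) = 1907134530/1344239111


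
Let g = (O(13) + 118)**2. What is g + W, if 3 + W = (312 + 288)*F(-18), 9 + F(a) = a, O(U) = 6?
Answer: -827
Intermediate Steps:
F(a) = -9 + a
W = -16203 (W = -3 + (312 + 288)*(-9 - 18) = -3 + 600*(-27) = -3 - 16200 = -16203)
g = 15376 (g = (6 + 118)**2 = 124**2 = 15376)
g + W = 15376 - 16203 = -827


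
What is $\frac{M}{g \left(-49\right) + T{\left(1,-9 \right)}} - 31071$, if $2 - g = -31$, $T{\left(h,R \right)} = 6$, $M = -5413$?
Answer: $- \frac{50049968}{1611} \approx -31068.0$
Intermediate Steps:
$g = 33$ ($g = 2 - -31 = 2 + 31 = 33$)
$\frac{M}{g \left(-49\right) + T{\left(1,-9 \right)}} - 31071 = - \frac{5413}{33 \left(-49\right) + 6} - 31071 = - \frac{5413}{-1617 + 6} - 31071 = - \frac{5413}{-1611} - 31071 = \left(-5413\right) \left(- \frac{1}{1611}\right) - 31071 = \frac{5413}{1611} - 31071 = - \frac{50049968}{1611}$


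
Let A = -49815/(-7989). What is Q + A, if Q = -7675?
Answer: -20421920/2663 ≈ -7668.8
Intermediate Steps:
A = 16605/2663 (A = -49815*(-1/7989) = 16605/2663 ≈ 6.2355)
Q + A = -7675 + 16605/2663 = -20421920/2663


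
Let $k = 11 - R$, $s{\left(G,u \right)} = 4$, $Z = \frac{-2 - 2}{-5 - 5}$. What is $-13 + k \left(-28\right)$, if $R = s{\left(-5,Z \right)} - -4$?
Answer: $-97$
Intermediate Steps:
$Z = \frac{2}{5}$ ($Z = - \frac{4}{-10} = \left(-4\right) \left(- \frac{1}{10}\right) = \frac{2}{5} \approx 0.4$)
$R = 8$ ($R = 4 - -4 = 4 + 4 = 8$)
$k = 3$ ($k = 11 - 8 = 3$)
$-13 + k \left(-28\right) = -13 + 3 \left(-28\right) = -13 - 84 = -97$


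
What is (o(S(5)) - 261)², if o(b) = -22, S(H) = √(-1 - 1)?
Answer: 80089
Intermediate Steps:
S(H) = I*√2 (S(H) = √(-2) = I*√2)
(o(S(5)) - 261)² = (-22 - 261)² = (-283)² = 80089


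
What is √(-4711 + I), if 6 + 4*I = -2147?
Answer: 3*I*√2333/2 ≈ 72.452*I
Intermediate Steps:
I = -2153/4 (I = -3/2 + (¼)*(-2147) = -3/2 - 2147/4 = -2153/4 ≈ -538.25)
√(-4711 + I) = √(-4711 - 2153/4) = √(-20997/4) = 3*I*√2333/2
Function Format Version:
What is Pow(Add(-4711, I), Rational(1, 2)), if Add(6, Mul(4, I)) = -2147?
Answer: Mul(Rational(3, 2), I, Pow(2333, Rational(1, 2))) ≈ Mul(72.452, I)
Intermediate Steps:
I = Rational(-2153, 4) (I = Add(Rational(-3, 2), Mul(Rational(1, 4), -2147)) = Add(Rational(-3, 2), Rational(-2147, 4)) = Rational(-2153, 4) ≈ -538.25)
Pow(Add(-4711, I), Rational(1, 2)) = Pow(Add(-4711, Rational(-2153, 4)), Rational(1, 2)) = Pow(Rational(-20997, 4), Rational(1, 2)) = Mul(Rational(3, 2), I, Pow(2333, Rational(1, 2)))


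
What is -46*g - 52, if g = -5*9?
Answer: 2018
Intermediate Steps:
g = -45
-46*g - 52 = -46*(-45) - 52 = 2070 - 52 = 2018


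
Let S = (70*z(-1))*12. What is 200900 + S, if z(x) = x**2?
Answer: 201740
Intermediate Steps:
S = 840 (S = (70*(-1)**2)*12 = (70*1)*12 = 70*12 = 840)
200900 + S = 200900 + 840 = 201740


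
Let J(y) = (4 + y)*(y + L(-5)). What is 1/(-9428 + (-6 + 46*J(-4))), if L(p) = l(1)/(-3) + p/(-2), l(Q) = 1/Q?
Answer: -1/9434 ≈ -0.00010600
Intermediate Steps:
l(Q) = 1/Q
L(p) = -1/3 - p/2 (L(p) = 1/(1*(-3)) + p/(-2) = 1*(-1/3) + p*(-1/2) = -1/3 - p/2)
J(y) = (4 + y)*(13/6 + y) (J(y) = (4 + y)*(y + (-1/3 - 1/2*(-5))) = (4 + y)*(y + (-1/3 + 5/2)) = (4 + y)*(y + 13/6) = (4 + y)*(13/6 + y))
1/(-9428 + (-6 + 46*J(-4))) = 1/(-9428 + (-6 + 46*(26/3 + (-4)**2 + (37/6)*(-4)))) = 1/(-9428 + (-6 + 46*(26/3 + 16 - 74/3))) = 1/(-9428 + (-6 + 46*0)) = 1/(-9428 + (-6 + 0)) = 1/(-9428 - 6) = 1/(-9434) = -1/9434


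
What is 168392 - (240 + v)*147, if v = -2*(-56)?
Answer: 116648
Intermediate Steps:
v = 112
168392 - (240 + v)*147 = 168392 - (240 + 112)*147 = 168392 - 352*147 = 168392 - 1*51744 = 168392 - 51744 = 116648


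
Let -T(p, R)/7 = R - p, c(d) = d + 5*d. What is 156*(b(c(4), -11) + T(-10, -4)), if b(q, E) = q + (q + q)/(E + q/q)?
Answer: -17784/5 ≈ -3556.8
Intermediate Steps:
c(d) = 6*d
b(q, E) = q + 2*q/(1 + E) (b(q, E) = q + (2*q)/(E + 1) = q + (2*q)/(1 + E) = q + 2*q/(1 + E))
T(p, R) = -7*R + 7*p (T(p, R) = -7*(R - p) = -7*R + 7*p)
156*(b(c(4), -11) + T(-10, -4)) = 156*((6*4)*(3 - 11)/(1 - 11) + (-7*(-4) + 7*(-10))) = 156*(24*(-8)/(-10) + (28 - 70)) = 156*(24*(-1/10)*(-8) - 42) = 156*(96/5 - 42) = 156*(-114/5) = -17784/5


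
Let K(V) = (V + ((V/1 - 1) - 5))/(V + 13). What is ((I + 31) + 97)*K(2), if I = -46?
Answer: -164/15 ≈ -10.933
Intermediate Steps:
K(V) = (-6 + 2*V)/(13 + V) (K(V) = (V + ((V*1 - 1) - 5))/(13 + V) = (V + ((V - 1) - 5))/(13 + V) = (V + ((-1 + V) - 5))/(13 + V) = (V + (-6 + V))/(13 + V) = (-6 + 2*V)/(13 + V))
((I + 31) + 97)*K(2) = ((-46 + 31) + 97)*(2*(-3 + 2)/(13 + 2)) = (-15 + 97)*(2*(-1)/15) = 82*(2*(1/15)*(-1)) = 82*(-2/15) = -164/15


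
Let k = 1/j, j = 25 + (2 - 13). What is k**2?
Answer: 1/196 ≈ 0.0051020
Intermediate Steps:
j = 14 (j = 25 - 11 = 14)
k = 1/14 ≈ 0.071429
k**2 = (1/14)**2 = 1/196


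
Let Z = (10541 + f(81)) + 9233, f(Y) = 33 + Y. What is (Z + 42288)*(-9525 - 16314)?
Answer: -1606565664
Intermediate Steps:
Z = 19888 (Z = (10541 + (33 + 81)) + 9233 = (10541 + 114) + 9233 = 10655 + 9233 = 19888)
(Z + 42288)*(-9525 - 16314) = (19888 + 42288)*(-9525 - 16314) = 62176*(-25839) = -1606565664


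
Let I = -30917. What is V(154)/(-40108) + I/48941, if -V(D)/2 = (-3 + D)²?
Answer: 495894223/981462814 ≈ 0.50526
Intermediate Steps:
V(D) = -2*(-3 + D)²
V(154)/(-40108) + I/48941 = -2*(-3 + 154)²/(-40108) - 30917/48941 = -2*151²*(-1/40108) - 30917*1/48941 = -2*22801*(-1/40108) - 30917/48941 = -45602*(-1/40108) - 30917/48941 = 22801/20054 - 30917/48941 = 495894223/981462814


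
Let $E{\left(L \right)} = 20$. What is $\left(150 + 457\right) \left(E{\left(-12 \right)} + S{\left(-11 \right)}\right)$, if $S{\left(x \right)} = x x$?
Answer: $85587$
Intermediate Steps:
$S{\left(x \right)} = x^{2}$
$\left(150 + 457\right) \left(E{\left(-12 \right)} + S{\left(-11 \right)}\right) = \left(150 + 457\right) \left(20 + \left(-11\right)^{2}\right) = 607 \left(20 + 121\right) = 607 \cdot 141 = 85587$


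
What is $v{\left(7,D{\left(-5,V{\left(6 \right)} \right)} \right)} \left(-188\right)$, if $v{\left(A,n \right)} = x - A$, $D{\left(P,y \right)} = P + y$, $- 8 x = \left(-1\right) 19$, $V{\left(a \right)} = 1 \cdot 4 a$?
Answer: $\frac{1739}{2} \approx 869.5$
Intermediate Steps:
$V{\left(a \right)} = 4 a$
$x = \frac{19}{8}$ ($x = - \frac{\left(-1\right) 19}{8} = \left(- \frac{1}{8}\right) \left(-19\right) = \frac{19}{8} \approx 2.375$)
$v{\left(A,n \right)} = \frac{19}{8} - A$
$v{\left(7,D{\left(-5,V{\left(6 \right)} \right)} \right)} \left(-188\right) = \left(\frac{19}{8} - 7\right) \left(-188\right) = \left(- \frac{37}{8}\right) \left(-188\right) = \frac{1739}{2}$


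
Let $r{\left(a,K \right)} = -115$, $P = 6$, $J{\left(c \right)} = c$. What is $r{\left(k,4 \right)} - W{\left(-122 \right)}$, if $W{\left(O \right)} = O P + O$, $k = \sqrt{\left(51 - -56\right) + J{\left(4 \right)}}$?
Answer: $739$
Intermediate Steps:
$k = \sqrt{111}$ ($k = \sqrt{\left(51 - -56\right) + 4} = \sqrt{\left(51 + 56\right) + 4} = \sqrt{107 + 4} = \sqrt{111} \approx 10.536$)
$W{\left(O \right)} = 7 O$ ($W{\left(O \right)} = O 6 + O = 6 O + O = 7 O$)
$r{\left(k,4 \right)} - W{\left(-122 \right)} = -115 - 7 \left(-122\right) = -115 - -854 = -115 + 854 = 739$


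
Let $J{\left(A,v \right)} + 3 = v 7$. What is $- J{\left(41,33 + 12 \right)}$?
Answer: $-312$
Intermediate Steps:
$J{\left(A,v \right)} = -3 + 7 v$ ($J{\left(A,v \right)} = -3 + v 7 = -3 + 7 v$)
$- J{\left(41,33 + 12 \right)} = - (-3 + 7 \left(33 + 12\right)) = - (-3 + 7 \cdot 45) = - (-3 + 315) = \left(-1\right) 312 = -312$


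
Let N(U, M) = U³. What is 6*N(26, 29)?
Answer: 105456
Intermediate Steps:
6*N(26, 29) = 6*26³ = 6*17576 = 105456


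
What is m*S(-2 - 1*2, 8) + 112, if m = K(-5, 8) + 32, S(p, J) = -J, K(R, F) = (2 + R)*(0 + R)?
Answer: -264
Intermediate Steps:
K(R, F) = R*(2 + R) (K(R, F) = (2 + R)*R = R*(2 + R))
m = 47 (m = -5*(2 - 5) + 32 = -5*(-3) + 32 = 15 + 32 = 47)
m*S(-2 - 1*2, 8) + 112 = 47*(-1*8) + 112 = 47*(-8) + 112 = -376 + 112 = -264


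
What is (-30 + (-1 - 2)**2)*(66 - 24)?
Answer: -882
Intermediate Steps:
(-30 + (-1 - 2)**2)*(66 - 24) = (-30 + (-3)**2)*42 = (-30 + 9)*42 = -21*42 = -882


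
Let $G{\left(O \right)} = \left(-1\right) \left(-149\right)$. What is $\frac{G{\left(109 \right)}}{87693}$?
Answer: $\frac{149}{87693} \approx 0.0016991$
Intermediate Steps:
$G{\left(O \right)} = 149$
$\frac{G{\left(109 \right)}}{87693} = \frac{149}{87693}$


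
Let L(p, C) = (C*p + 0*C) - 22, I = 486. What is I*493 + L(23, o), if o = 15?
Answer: 239921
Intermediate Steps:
L(p, C) = -22 + C*p (L(p, C) = (C*p + 0) - 22 = C*p - 22 = -22 + C*p)
I*493 + L(23, o) = 486*493 + (-22 + 15*23) = 239598 + (-22 + 345) = 239598 + 323 = 239921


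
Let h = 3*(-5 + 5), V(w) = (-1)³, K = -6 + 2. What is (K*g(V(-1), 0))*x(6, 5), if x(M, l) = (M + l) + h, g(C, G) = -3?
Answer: 132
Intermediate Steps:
K = -4
V(w) = -1
h = 0 (h = 3*0 = 0)
x(M, l) = M + l (x(M, l) = (M + l) + 0 = M + l)
(K*g(V(-1), 0))*x(6, 5) = (-4*(-3))*(6 + 5) = 12*11 = 132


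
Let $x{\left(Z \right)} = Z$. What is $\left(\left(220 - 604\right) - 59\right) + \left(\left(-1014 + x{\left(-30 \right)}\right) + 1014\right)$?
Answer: $-473$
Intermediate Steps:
$\left(\left(220 - 604\right) - 59\right) + \left(\left(-1014 + x{\left(-30 \right)}\right) + 1014\right) = \left(\left(220 - 604\right) - 59\right) + \left(\left(-1014 - 30\right) + 1014\right) = \left(-384 - 59\right) + \left(-1044 + 1014\right) = -443 - 30 = -473$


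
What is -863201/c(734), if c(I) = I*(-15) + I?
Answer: 863201/10276 ≈ 84.002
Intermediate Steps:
c(I) = -14*I (c(I) = -15*I + I = -14*I)
-863201/c(734) = -863201/((-14*734)) = -863201/(-10276) = -863201*(-1/10276) = 863201/10276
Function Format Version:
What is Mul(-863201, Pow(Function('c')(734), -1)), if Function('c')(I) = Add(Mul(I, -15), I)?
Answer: Rational(863201, 10276) ≈ 84.002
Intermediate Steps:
Function('c')(I) = Mul(-14, I) (Function('c')(I) = Add(Mul(-15, I), I) = Mul(-14, I))
Mul(-863201, Pow(Function('c')(734), -1)) = Mul(-863201, Pow(Mul(-14, 734), -1)) = Mul(-863201, Pow(-10276, -1)) = Mul(-863201, Rational(-1, 10276)) = Rational(863201, 10276)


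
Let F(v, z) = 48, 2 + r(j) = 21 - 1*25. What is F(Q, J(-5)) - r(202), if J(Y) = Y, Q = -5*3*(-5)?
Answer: 54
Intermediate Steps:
r(j) = -6 (r(j) = -2 + (21 - 1*25) = -2 + (21 - 25) = -2 - 4 = -6)
Q = 75 (Q = -15*(-5) = 75)
F(Q, J(-5)) - r(202) = 48 - 1*(-6) = 48 + 6 = 54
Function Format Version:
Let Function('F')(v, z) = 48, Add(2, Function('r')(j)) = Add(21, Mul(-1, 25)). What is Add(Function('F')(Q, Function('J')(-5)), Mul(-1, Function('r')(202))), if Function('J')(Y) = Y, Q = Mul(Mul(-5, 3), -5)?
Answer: 54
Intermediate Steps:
Function('r')(j) = -6 (Function('r')(j) = Add(-2, Add(21, Mul(-1, 25))) = Add(-2, Add(21, -25)) = Add(-2, -4) = -6)
Q = 75 (Q = Mul(-15, -5) = 75)
Add(Function('F')(Q, Function('J')(-5)), Mul(-1, Function('r')(202))) = Add(48, Mul(-1, -6)) = Add(48, 6) = 54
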